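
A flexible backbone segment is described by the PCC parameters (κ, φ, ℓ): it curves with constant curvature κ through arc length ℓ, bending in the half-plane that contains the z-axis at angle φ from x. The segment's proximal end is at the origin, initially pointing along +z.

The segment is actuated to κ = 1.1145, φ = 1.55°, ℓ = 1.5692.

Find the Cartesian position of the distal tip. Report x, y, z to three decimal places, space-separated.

θ = κ·ℓ = 1.1145 × 1.5692 = 1.74887 rad
ρ = (1 − cos θ)/κ = (1 − -0.17714)/1.1145 = 1.05620
z = sin θ / κ = 0.98419/1.1145 = 0.88307
x = ρ cos φ = 1.05620 × cos(1.55°) = 1.05582
y = ρ sin φ = 1.05620 × sin(1.55°) = 0.02857

1.056 0.029 0.883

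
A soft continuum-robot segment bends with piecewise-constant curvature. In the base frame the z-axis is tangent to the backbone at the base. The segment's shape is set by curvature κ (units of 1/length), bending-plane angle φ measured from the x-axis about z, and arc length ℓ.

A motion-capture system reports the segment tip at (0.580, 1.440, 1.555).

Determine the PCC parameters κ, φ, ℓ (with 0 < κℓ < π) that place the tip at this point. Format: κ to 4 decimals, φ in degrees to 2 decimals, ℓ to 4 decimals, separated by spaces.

ρ = √(x²+y²) = √(0.580² + 1.440²) = 1.55242
φ = atan2(y, x) mod 360° = atan2(1.440, 0.580) = 68.0615°
|p|² = ρ² + z² = 1.55242² + 1.555² = 4.82802
κ = 2ρ / |p|² = 2×1.55242 / 4.82802 = 0.64309
θ = 2·atan2(ρ, z) = 2·atan2(1.55242, 1.555) = 1.56913 rad
ℓ = θ/κ = 1.56913/0.64309 = 2.44001

0.6431 68.06 2.4400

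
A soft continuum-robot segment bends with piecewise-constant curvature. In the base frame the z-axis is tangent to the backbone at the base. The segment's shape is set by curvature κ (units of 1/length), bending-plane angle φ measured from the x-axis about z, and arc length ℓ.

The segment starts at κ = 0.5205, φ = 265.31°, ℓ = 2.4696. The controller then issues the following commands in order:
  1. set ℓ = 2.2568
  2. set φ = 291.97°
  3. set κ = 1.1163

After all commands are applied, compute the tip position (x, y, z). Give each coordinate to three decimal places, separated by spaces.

initial: κ=0.5205, φ=265.31°, ℓ=2.4696
cmd 1: set ℓ=2.2568 → (κ,φ,ℓ)=(0.5205,265.31°,2.2568) → tip=(-0.0965,-1.1760,1.7725)
cmd 2: set φ=291.97° → (κ,φ,ℓ)=(0.5205,291.97°,2.2568) → tip=(0.4414,-1.0942,1.7725)
cmd 3: set κ=1.1163 → (κ,φ,ℓ)=(1.1163,291.97°,2.2568) → tip=(0.6075,-1.5058,0.5222)

0.607 -1.506 0.522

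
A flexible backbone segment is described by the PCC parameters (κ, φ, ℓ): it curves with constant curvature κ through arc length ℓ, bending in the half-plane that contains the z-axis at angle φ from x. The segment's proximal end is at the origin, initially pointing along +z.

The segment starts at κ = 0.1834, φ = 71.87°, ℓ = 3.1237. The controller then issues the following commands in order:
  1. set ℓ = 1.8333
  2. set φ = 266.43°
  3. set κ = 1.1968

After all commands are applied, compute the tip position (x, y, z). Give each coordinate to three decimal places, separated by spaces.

initial: κ=0.1834, φ=71.87°, ℓ=3.1237
cmd 1: set ℓ=1.8333 → (κ,φ,ℓ)=(0.1834,71.87°,1.8333) → tip=(0.0950,0.2902,1.7990)
cmd 2: set φ=266.43° → (κ,φ,ℓ)=(0.1834,266.43°,1.8333) → tip=(-0.0190,-0.3047,1.7990)
cmd 3: set κ=1.1968 → (κ,φ,ℓ)=(1.1968,266.43°,1.8333) → tip=(-0.0824,-1.3207,0.6784)

-0.082 -1.321 0.678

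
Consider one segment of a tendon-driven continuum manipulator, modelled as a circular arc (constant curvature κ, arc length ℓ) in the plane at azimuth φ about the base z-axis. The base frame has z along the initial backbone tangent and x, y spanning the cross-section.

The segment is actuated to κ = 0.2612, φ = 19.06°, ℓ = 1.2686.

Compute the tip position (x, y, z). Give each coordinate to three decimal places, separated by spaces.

0.197 0.068 1.246

θ = κ·ℓ = 0.2612 × 1.2686 = 0.33136 rad
ρ = (1 − cos θ)/κ = (1 − 0.94560)/0.2612 = 0.20826
z = sin θ / κ = 0.32533/0.2612 = 1.24551
x = ρ cos φ = 0.20826 × cos(19.06°) = 0.19685
y = ρ sin φ = 0.20826 × sin(19.06°) = 0.06801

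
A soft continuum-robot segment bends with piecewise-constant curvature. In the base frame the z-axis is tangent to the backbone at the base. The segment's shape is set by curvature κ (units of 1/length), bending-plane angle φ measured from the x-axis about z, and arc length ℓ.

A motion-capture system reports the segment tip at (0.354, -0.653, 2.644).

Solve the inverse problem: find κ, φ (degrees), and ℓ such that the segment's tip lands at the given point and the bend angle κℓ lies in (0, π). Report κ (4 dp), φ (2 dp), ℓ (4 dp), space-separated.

0.1970 298.46 2.7810

ρ = √(x²+y²) = √(0.354² + -0.653²) = 0.74278
φ = atan2(y, x) mod 360° = atan2(-0.653, 0.354) = 298.4627°
|p|² = ρ² + z² = 0.74278² + 2.644² = 7.54246
κ = 2ρ / |p|² = 2×0.74278 / 7.54246 = 0.19696
θ = 2·atan2(ρ, z) = 2·atan2(0.74278, 2.644) = 0.54774 rad
ℓ = θ/κ = 0.54774/0.19696 = 2.78099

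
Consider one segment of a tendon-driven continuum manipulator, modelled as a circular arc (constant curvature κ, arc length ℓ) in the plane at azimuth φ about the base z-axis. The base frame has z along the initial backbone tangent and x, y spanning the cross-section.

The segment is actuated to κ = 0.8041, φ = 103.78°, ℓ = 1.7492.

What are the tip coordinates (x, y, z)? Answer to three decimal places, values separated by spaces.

-0.248 1.010 1.227

θ = κ·ℓ = 0.8041 × 1.7492 = 1.40653 rad
ρ = (1 − cos θ)/κ = (1 − 0.16353)/0.8041 = 1.04026
z = sin θ / κ = 0.98654/0.8041 = 1.22689
x = ρ cos φ = 1.04026 × cos(103.78°) = -0.24778
y = ρ sin φ = 1.04026 × sin(103.78°) = 1.01032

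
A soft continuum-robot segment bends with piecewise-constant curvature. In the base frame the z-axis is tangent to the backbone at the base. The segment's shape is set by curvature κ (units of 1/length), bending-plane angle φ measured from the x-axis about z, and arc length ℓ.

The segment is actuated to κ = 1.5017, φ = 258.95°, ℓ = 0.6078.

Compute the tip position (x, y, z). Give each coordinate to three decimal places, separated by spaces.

-0.050 -0.254 0.527

θ = κ·ℓ = 1.5017 × 0.6078 = 0.91273 rad
ρ = (1 − cos θ)/κ = (1 − 0.61159)/1.5017 = 0.25865
z = sin θ / κ = 0.79118/1.5017 = 0.52686
x = ρ cos φ = 0.25865 × cos(258.95°) = -0.04957
y = ρ sin φ = 0.25865 × sin(258.95°) = -0.25385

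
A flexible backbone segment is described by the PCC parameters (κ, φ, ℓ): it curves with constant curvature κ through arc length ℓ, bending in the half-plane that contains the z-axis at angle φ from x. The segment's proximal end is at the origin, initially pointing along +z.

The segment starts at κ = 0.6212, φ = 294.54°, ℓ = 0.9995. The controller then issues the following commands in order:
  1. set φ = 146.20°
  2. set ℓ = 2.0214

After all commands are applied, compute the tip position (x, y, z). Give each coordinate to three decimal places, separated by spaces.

initial: κ=0.6212, φ=294.54°, ℓ=0.9995
cmd 1: set φ=146.20° → (κ,φ,ℓ)=(0.6212,146.20°,0.9995) → tip=(-0.2497,0.1671,0.9365)
cmd 2: set ℓ=2.0214 → (κ,φ,ℓ)=(0.6212,146.20°,2.0214) → tip=(-0.9231,0.6180,1.5305)

-0.923 0.618 1.531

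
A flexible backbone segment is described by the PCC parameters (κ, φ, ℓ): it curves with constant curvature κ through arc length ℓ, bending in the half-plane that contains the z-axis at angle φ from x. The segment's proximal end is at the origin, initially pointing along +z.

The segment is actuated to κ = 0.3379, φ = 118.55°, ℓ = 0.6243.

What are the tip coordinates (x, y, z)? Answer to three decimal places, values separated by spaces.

-0.031 0.058 0.620

θ = κ·ℓ = 0.3379 × 0.6243 = 0.21095 rad
ρ = (1 − cos θ)/κ = (1 − 0.97783)/0.3379 = 0.06560
z = sin θ / κ = 0.20939/0.3379 = 0.61968
x = ρ cos φ = 0.06560 × cos(118.55°) = -0.03135
y = ρ sin φ = 0.06560 × sin(118.55°) = 0.05763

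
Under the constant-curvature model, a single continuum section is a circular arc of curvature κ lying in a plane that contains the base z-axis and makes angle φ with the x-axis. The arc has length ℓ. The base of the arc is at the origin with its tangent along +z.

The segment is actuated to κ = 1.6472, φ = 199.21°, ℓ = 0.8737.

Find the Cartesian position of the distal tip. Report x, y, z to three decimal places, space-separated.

-0.498 -0.174 0.602

θ = κ·ℓ = 1.6472 × 0.8737 = 1.43916 rad
ρ = (1 − cos θ)/κ = (1 − 0.13126)/1.6472 = 0.52741
z = sin θ / κ = 0.99135/1.6472 = 0.60184
x = ρ cos φ = 0.52741 × cos(199.21°) = -0.49804
y = ρ sin φ = 0.52741 × sin(199.21°) = -0.17353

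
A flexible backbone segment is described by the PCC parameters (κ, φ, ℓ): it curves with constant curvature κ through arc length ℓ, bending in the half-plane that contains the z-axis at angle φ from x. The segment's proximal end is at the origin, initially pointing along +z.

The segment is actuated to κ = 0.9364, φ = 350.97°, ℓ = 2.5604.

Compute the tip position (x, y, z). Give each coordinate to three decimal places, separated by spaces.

1.831 -0.291 0.723

θ = κ·ℓ = 0.9364 × 2.5604 = 2.39756 rad
ρ = (1 − cos θ)/κ = (1 − -0.73574)/0.9364 = 1.85363
z = sin θ / κ = 0.67726/0.9364 = 0.72326
x = ρ cos φ = 1.85363 × cos(350.97°) = 1.83066
y = ρ sin φ = 1.85363 × sin(350.97°) = -0.29093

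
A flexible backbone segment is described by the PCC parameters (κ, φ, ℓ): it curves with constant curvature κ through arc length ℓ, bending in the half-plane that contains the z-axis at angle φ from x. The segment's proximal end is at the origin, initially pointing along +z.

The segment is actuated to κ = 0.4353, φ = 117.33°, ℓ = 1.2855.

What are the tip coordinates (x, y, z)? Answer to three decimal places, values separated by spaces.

-0.161 0.311 1.219

θ = κ·ℓ = 0.4353 × 1.2855 = 0.55958 rad
ρ = (1 − cos θ)/κ = (1 − 0.84748)/0.4353 = 0.35038
z = sin θ / κ = 0.53083/0.4353 = 1.21945
x = ρ cos φ = 0.35038 × cos(117.33°) = -0.16087
y = ρ sin φ = 0.35038 × sin(117.33°) = 0.31127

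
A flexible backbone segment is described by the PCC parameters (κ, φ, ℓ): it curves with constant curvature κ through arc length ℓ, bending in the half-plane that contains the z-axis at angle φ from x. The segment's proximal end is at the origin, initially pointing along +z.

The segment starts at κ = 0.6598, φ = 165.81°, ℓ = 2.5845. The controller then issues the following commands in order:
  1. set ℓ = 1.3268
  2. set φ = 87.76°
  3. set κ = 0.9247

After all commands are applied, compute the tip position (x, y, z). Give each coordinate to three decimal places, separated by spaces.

0.028 0.716 1.018

initial: κ=0.6598, φ=165.81°, ℓ=2.5845
cmd 1: set ℓ=1.3268 → (κ,φ,ℓ)=(0.6598,165.81°,1.3268) → tip=(-0.5280,0.1335,1.1637)
cmd 2: set φ=87.76° → (κ,φ,ℓ)=(0.6598,87.76°,1.3268) → tip=(0.0213,0.5442,1.1637)
cmd 3: set κ=0.9247 → (κ,φ,ℓ)=(0.9247,87.76°,1.3268) → tip=(0.0280,0.7163,1.0181)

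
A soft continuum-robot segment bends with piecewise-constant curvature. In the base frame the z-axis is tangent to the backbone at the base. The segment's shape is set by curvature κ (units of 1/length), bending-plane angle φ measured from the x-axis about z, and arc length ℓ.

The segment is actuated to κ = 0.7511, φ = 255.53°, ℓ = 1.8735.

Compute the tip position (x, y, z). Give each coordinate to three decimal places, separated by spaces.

θ = κ·ℓ = 0.7511 × 1.8735 = 1.40719 rad
ρ = (1 − cos θ)/κ = (1 − 0.16288)/0.7511 = 1.11452
z = sin θ / κ = 0.98665/0.7511 = 1.31360
x = ρ cos φ = 1.11452 × cos(255.53°) = -0.27849
y = ρ sin φ = 1.11452 × sin(255.53°) = -1.07917

-0.278 -1.079 1.314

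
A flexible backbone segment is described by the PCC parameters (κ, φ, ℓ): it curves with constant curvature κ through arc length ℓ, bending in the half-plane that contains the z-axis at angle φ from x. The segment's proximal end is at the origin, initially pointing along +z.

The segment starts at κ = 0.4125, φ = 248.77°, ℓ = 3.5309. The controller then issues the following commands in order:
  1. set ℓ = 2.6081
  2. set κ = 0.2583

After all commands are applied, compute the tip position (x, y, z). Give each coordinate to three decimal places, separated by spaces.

initial: κ=0.4125, φ=248.77°, ℓ=3.5309
cmd 1: set ℓ=2.6081 → (κ,φ,ℓ)=(0.4125,248.77°,2.6081) → tip=(-0.4609,-1.1864,2.1333)
cmd 2: set κ=0.2583 → (κ,φ,ℓ)=(0.2583,248.77°,2.6081) → tip=(-0.3063,-0.7884,2.4153)

-0.306 -0.788 2.415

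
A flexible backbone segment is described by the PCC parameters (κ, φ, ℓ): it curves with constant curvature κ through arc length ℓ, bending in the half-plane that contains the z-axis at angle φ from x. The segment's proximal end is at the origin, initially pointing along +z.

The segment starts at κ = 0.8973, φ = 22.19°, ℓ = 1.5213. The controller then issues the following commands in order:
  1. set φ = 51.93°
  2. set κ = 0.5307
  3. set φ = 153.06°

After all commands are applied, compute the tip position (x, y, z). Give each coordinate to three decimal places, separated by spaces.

initial: κ=0.8973, φ=22.19°, ℓ=1.5213
cmd 1: set φ=51.93° → (κ,φ,ℓ)=(0.8973,51.93°,1.5213) → tip=(0.5468,0.6981,1.0910)
cmd 2: set κ=0.5307 → (κ,φ,ℓ)=(0.5307,51.93°,1.5213) → tip=(0.3585,0.4578,1.3613)
cmd 3: set φ=153.06° → (κ,φ,ℓ)=(0.5307,153.06°,1.5213) → tip=(-0.5184,0.2634,1.3613)

-0.518 0.263 1.361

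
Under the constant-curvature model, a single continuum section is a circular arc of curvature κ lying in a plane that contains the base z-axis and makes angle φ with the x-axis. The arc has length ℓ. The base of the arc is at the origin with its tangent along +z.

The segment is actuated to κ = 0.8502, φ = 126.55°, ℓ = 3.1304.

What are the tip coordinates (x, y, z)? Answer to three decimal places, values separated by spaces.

-1.322 1.783 0.543

θ = κ·ℓ = 0.8502 × 3.1304 = 2.66147 rad
ρ = (1 − cos θ)/κ = (1 − -0.88694)/0.8502 = 2.21940
z = sin θ / κ = 0.46189/0.8502 = 0.54327
x = ρ cos φ = 2.21940 × cos(126.55°) = -1.32171
y = ρ sin φ = 2.21940 × sin(126.55°) = 1.78293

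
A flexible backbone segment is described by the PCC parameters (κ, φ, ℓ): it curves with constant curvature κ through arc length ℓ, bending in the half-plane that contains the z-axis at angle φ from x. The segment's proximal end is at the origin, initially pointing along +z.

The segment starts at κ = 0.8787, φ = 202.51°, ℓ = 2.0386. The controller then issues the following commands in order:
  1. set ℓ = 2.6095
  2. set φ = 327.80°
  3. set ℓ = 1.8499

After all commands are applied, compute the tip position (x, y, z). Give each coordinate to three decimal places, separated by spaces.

1.016 -0.640 1.136

initial: κ=0.8787, φ=202.51°, ℓ=2.0386
cmd 1: set ℓ=2.6095 → (κ,φ,ℓ)=(0.8787,202.51°,2.6095) → tip=(-1.7463,-0.7237,0.8540)
cmd 2: set φ=327.80° → (κ,φ,ℓ)=(0.8787,327.80°,2.6095) → tip=(1.5996,-1.0073,0.8540)
cmd 3: set ℓ=1.8499 → (κ,φ,ℓ)=(0.8787,327.80°,1.8499) → tip=(1.0157,-0.6396,1.1363)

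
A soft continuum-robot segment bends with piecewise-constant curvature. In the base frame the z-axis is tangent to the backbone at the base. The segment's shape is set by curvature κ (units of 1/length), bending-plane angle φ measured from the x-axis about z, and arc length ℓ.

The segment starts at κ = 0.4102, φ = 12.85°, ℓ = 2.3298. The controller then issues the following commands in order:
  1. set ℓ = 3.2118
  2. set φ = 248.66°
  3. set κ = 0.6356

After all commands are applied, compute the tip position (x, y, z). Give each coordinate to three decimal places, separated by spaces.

-0.832 -2.130 1.402

initial: κ=0.4102, φ=12.85°, ℓ=2.3298
cmd 1: set ℓ=3.2118 → (κ,φ,ℓ)=(0.4102,12.85°,3.2118) → tip=(1.7811,0.4063,2.3600)
cmd 2: set φ=248.66° → (κ,φ,ℓ)=(0.4102,248.66°,3.2118) → tip=(-0.6648,-1.7016,2.3600)
cmd 3: set κ=0.6356 → (κ,φ,ℓ)=(0.6356,248.66°,3.2118) → tip=(-0.8321,-2.1299,1.4023)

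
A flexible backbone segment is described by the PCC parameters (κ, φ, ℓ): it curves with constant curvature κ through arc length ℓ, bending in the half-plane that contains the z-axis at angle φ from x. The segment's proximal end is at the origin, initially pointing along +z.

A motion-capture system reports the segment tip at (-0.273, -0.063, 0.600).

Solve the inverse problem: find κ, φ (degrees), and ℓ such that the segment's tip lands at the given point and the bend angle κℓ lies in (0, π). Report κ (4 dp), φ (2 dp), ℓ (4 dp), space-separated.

ρ = √(x²+y²) = √(-0.273² + -0.063²) = 0.28017
φ = atan2(y, x) mod 360° = atan2(-0.063, -0.273) = 192.9946°
|p|² = ρ² + z² = 0.28017² + 0.600² = 0.43850
κ = 2ρ / |p|² = 2×0.28017 / 0.43850 = 1.27788
θ = 2·atan2(ρ, z) = 2·atan2(0.28017, 0.600) = 0.87373 rad
ℓ = θ/κ = 0.87373/1.27788 = 0.68373

1.2779 192.99 0.6837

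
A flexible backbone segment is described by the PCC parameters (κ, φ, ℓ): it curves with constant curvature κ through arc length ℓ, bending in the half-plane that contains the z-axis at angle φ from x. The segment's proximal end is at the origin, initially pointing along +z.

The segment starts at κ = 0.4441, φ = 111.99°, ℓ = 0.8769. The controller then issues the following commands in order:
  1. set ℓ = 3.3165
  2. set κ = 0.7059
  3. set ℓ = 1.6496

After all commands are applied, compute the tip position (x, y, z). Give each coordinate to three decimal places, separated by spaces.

initial: κ=0.4441, φ=111.99°, ℓ=0.8769
cmd 1: set ℓ=3.3165 → (κ,φ,ℓ)=(0.4441,111.99°,3.3165) → tip=(-0.7607,1.8838,2.2410)
cmd 2: set κ=0.7059 → (κ,φ,ℓ)=(0.7059,111.99°,3.3165) → tip=(-0.8998,2.2283,1.0167)
cmd 3: set ℓ=1.6496 → (κ,φ,ℓ)=(0.7059,111.99°,1.6496) → tip=(-0.3208,0.7944,1.3013)

-0.321 0.794 1.301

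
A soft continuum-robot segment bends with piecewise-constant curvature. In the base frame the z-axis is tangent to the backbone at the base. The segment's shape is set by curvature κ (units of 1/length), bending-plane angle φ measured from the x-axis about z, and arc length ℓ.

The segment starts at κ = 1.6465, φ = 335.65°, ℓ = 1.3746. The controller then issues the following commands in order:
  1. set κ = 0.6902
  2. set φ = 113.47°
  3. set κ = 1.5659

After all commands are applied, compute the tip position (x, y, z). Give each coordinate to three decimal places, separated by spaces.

-0.394 0.908 0.534

initial: κ=1.6465, φ=335.65°, ℓ=1.3746
cmd 1: set κ=0.6902 → (κ,φ,ℓ)=(0.6902,335.65°,1.3746) → tip=(0.5508,-0.2493,1.1775)
cmd 2: set φ=113.47° → (κ,φ,ℓ)=(0.6902,113.47°,1.3746) → tip=(-0.2408,0.5546,1.1775)
cmd 3: set κ=1.5659 → (κ,φ,ℓ)=(1.5659,113.47°,1.3746) → tip=(-0.3941,0.9076,0.5336)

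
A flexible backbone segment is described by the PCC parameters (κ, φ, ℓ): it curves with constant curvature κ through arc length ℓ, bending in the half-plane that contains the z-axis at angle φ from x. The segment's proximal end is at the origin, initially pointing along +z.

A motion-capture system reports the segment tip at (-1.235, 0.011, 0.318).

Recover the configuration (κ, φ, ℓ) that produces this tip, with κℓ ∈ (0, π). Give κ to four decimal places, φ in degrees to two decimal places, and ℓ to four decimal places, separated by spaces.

1.5187 179.49 1.7368

ρ = √(x²+y²) = √(-1.235² + 0.011²) = 1.23505
φ = atan2(y, x) mod 360° = atan2(0.011, -1.235) = 179.4897°
|p|² = ρ² + z² = 1.23505² + 0.318² = 1.62647
κ = 2ρ / |p|² = 2×1.23505 / 1.62647 = 1.51869
θ = 2·atan2(ρ, z) = 2·atan2(1.23505, 0.318) = 2.63758 rad
ℓ = θ/κ = 2.63758/1.51869 = 1.73675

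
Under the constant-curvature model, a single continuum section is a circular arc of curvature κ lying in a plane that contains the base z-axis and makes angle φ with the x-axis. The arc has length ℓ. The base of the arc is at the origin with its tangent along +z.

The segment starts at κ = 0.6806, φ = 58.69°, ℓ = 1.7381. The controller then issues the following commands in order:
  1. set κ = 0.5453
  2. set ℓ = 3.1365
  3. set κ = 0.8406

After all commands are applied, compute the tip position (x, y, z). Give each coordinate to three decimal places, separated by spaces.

initial: κ=0.6806, φ=58.69°, ℓ=1.7381
cmd 1: set κ=0.5453 → (κ,φ,ℓ)=(0.5453,58.69°,1.7381) → tip=(0.3969,0.6526,1.4893)
cmd 2: set ℓ=3.1365 → (κ,φ,ℓ)=(0.5453,58.69°,3.1365) → tip=(1.0855,1.7847,1.8160)
cmd 3: set κ=0.8406 → (κ,φ,ℓ)=(0.8406,58.69°,3.1365) → tip=(1.1592,1.9059,0.5756)

1.159 1.906 0.576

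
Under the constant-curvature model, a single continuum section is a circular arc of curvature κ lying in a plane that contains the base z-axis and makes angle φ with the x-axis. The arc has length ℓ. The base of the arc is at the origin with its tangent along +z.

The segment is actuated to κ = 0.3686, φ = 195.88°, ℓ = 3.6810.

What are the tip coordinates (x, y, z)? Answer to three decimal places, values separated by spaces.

-2.055 -0.585 2.651

θ = κ·ℓ = 0.3686 × 3.6810 = 1.35682 rad
ρ = (1 − cos θ)/κ = (1 − 0.21235)/0.3686 = 2.13687
z = sin θ / κ = 0.97719/0.3686 = 2.65109
x = ρ cos φ = 2.13687 × cos(195.88°) = -2.05532
y = ρ sin φ = 2.13687 × sin(195.88°) = -0.58470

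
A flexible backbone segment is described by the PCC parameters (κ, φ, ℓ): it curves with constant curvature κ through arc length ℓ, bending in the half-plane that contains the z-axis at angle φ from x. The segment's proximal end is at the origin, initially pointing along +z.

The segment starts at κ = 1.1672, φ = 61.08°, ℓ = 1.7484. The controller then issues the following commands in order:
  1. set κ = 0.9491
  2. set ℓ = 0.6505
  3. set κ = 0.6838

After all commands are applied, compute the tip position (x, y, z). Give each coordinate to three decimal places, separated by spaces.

0.069 0.125 0.629

initial: κ=1.1672, φ=61.08°, ℓ=1.7484
cmd 1: set κ=0.9491 → (κ,φ,ℓ)=(0.9491,61.08°,1.7484) → tip=(0.5546,1.0039,1.0495)
cmd 2: set ℓ=0.6505 → (κ,φ,ℓ)=(0.9491,61.08°,0.6505) → tip=(0.0941,0.1703,0.6100)
cmd 3: set κ=0.6838 → (κ,φ,ℓ)=(0.6838,61.08°,0.6505) → tip=(0.0688,0.1246,0.6293)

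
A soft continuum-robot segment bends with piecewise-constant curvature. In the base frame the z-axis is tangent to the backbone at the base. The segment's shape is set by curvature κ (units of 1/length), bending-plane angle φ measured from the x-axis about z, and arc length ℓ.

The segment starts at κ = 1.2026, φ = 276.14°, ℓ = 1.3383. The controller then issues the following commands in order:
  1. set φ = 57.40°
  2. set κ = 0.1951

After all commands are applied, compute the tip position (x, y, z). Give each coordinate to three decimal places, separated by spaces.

0.094 0.146 1.323

initial: κ=1.2026, φ=276.14°, ℓ=1.3383
cmd 1: set φ=57.40° → (κ,φ,ℓ)=(1.2026,57.40°,1.3383) → tip=(0.4653,0.7276,0.8309)
cmd 2: set κ=0.1951 → (κ,φ,ℓ)=(0.1951,57.40°,1.3383) → tip=(0.0936,0.1464,1.3231)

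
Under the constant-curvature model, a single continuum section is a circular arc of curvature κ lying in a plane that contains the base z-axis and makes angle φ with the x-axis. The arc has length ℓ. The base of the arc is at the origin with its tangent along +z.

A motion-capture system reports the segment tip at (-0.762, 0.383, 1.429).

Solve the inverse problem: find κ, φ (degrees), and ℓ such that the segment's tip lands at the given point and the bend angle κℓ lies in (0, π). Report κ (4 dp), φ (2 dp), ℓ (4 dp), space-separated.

0.6159 153.31 1.7472

ρ = √(x²+y²) = √(-0.762² + 0.383²) = 0.85284
φ = atan2(y, x) mod 360° = atan2(0.383, -0.762) = 153.3148°
|p|² = ρ² + z² = 0.85284² + 1.429² = 2.76937
κ = 2ρ / |p|² = 2×0.85284 / 2.76937 = 0.61591
θ = 2·atan2(ρ, z) = 2·atan2(0.85284, 1.429) = 1.07614 rad
ℓ = θ/κ = 1.07614/0.61591 = 1.74724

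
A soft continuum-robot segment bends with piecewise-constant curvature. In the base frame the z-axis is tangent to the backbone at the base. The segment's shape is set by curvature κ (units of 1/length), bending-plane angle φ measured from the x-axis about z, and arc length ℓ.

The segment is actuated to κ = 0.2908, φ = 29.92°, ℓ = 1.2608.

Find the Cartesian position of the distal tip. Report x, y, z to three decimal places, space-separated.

θ = κ·ℓ = 0.2908 × 1.2608 = 0.36664 rad
ρ = (1 − cos θ)/κ = (1 − 0.93354)/0.2908 = 0.22855
z = sin θ / κ = 0.35848/0.2908 = 1.23274
x = ρ cos φ = 0.22855 × cos(29.92°) = 0.19809
y = ρ sin φ = 0.22855 × sin(29.92°) = 0.11400

0.198 0.114 1.233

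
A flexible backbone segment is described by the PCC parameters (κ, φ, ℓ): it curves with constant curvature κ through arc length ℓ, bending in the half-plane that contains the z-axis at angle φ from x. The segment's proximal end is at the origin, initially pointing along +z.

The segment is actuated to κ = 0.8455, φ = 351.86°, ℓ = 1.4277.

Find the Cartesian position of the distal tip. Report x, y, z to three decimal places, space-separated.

θ = κ·ℓ = 0.8455 × 1.4277 = 1.20712 rad
ρ = (1 − cos θ)/κ = (1 − 0.35571)/0.8455 = 0.76202
z = sin θ / κ = 0.93460/0.8455 = 1.10538
x = ρ cos φ = 0.76202 × cos(351.86°) = 0.75434
y = ρ sin φ = 0.76202 × sin(351.86°) = -0.10790

0.754 -0.108 1.105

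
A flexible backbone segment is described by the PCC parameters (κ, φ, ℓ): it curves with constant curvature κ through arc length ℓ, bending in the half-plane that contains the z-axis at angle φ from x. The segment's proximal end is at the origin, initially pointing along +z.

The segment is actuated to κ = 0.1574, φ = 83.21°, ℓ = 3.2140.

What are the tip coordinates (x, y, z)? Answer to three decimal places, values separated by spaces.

0.094 0.790 3.079

θ = κ·ℓ = 0.1574 × 3.2140 = 0.50588 rad
ρ = (1 − cos θ)/κ = (1 − 0.87475)/0.1574 = 0.79576
z = sin θ / κ = 0.48458/0.1574 = 3.07866
x = ρ cos φ = 0.79576 × cos(83.21°) = 0.09408
y = ρ sin φ = 0.79576 × sin(83.21°) = 0.79018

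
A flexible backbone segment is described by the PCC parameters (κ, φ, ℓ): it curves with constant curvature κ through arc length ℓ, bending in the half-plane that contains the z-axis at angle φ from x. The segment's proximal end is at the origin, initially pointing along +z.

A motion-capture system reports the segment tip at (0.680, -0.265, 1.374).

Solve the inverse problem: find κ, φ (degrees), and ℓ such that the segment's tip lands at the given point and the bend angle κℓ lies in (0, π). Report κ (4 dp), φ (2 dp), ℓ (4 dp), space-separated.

0.6030 338.71 1.6194

ρ = √(x²+y²) = √(0.680² + -0.265²) = 0.72981
φ = atan2(y, x) mod 360° = atan2(-0.265, 0.680) = 338.7088°
|p|² = ρ² + z² = 0.72981² + 1.374² = 2.42050
κ = 2ρ / |p|² = 2×0.72981 / 2.42050 = 0.60303
θ = 2·atan2(ρ, z) = 2·atan2(0.72981, 1.374) = 0.97652 rad
ℓ = θ/κ = 0.97652/0.60303 = 1.61938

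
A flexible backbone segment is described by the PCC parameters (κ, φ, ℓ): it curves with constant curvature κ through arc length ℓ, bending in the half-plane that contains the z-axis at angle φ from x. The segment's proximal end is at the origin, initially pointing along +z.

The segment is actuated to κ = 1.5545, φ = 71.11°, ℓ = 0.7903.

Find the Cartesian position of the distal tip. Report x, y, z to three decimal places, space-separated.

θ = κ·ℓ = 1.5545 × 0.7903 = 1.22852 rad
ρ = (1 − cos θ)/κ = (1 − 0.33563)/1.5545 = 0.42738
z = sin θ / κ = 0.94199/1.5545 = 0.60598
x = ρ cos φ = 0.42738 × cos(71.11°) = 0.13837
y = ρ sin φ = 0.42738 × sin(71.11°) = 0.40437

0.138 0.404 0.606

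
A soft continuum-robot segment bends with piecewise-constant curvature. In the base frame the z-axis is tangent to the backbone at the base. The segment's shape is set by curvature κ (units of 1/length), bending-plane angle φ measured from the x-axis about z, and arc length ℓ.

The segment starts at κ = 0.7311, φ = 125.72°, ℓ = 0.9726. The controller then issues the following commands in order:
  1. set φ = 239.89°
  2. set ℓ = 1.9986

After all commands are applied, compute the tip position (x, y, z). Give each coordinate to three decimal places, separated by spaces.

-0.611 -1.054 1.360

initial: κ=0.7311, φ=125.72°, ℓ=0.9726
cmd 1: set φ=239.89° → (κ,φ,ℓ)=(0.7311,239.89°,0.9726) → tip=(-0.1663,-0.2867,0.8927)
cmd 2: set ℓ=1.9986 → (κ,φ,ℓ)=(0.7311,239.89°,1.9986) → tip=(-0.6111,-1.0538,1.3596)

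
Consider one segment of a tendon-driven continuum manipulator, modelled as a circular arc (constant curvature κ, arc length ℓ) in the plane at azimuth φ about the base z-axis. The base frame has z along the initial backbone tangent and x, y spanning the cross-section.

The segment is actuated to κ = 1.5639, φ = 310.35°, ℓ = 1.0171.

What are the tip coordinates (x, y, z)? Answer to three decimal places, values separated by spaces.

0.422 -0.497 0.639

θ = κ·ℓ = 1.5639 × 1.0171 = 1.59064 rad
ρ = (1 − cos θ)/κ = (1 − -0.01985)/1.5639 = 0.65212
z = sin θ / κ = 0.99980/1.5639 = 0.63930
x = ρ cos φ = 0.65212 × cos(310.35°) = 0.42222
y = ρ sin φ = 0.65212 × sin(310.35°) = -0.49698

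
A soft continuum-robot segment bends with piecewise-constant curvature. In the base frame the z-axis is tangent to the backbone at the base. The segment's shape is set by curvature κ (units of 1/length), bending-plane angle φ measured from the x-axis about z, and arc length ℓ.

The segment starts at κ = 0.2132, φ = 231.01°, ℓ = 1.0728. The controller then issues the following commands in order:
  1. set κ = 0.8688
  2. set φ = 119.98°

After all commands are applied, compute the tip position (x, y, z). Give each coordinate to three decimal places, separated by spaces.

initial: κ=0.2132, φ=231.01°, ℓ=1.0728
cmd 1: set κ=0.8688 → (κ,φ,ℓ)=(0.8688,231.01°,1.0728) → tip=(-0.2924,-0.3613,0.9241)
cmd 2: set φ=119.98° → (κ,φ,ℓ)=(0.8688,119.98°,1.0728) → tip=(-0.2323,0.4026,0.9241)

-0.232 0.403 0.924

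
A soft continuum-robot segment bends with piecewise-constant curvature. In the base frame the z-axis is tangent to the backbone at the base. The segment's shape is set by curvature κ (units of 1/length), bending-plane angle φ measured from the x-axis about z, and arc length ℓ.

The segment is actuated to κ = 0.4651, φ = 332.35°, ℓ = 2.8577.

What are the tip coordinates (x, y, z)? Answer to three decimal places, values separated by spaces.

1.449 -0.759 2.088

θ = κ·ℓ = 0.4651 × 2.8577 = 1.32912 rad
ρ = (1 − cos θ)/κ = (1 − 0.23933)/0.4651 = 1.63549
z = sin θ / κ = 0.97094/0.4651 = 2.08759
x = ρ cos φ = 1.63549 × cos(332.35°) = 1.44871
y = ρ sin φ = 1.63549 × sin(332.35°) = -0.75898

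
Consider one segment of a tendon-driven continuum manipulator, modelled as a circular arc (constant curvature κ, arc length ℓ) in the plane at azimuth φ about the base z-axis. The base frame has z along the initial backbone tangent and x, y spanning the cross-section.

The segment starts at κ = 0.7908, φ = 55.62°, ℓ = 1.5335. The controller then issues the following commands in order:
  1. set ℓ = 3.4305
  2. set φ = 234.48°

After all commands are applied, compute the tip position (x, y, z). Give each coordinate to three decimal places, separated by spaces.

initial: κ=0.7908, φ=55.62°, ℓ=1.5335
cmd 1: set ℓ=3.4305 → (κ,φ,ℓ)=(0.7908,55.62°,3.4305) → tip=(1.3635,1.9928,0.5257)
cmd 2: set φ=234.48° → (κ,φ,ℓ)=(0.7908,234.48°,3.4305) → tip=(-1.4029,-1.9653,0.5257)

-1.403 -1.965 0.526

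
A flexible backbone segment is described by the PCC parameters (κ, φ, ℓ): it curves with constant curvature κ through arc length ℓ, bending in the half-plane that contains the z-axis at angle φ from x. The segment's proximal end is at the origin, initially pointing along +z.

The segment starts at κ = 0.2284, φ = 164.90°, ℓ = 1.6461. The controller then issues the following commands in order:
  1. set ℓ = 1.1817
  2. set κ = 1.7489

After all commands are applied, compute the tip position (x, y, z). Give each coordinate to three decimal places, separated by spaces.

initial: κ=0.2284, φ=164.90°, ℓ=1.6461
cmd 1: set ℓ=1.1817 → (κ,φ,ℓ)=(0.2284,164.90°,1.1817) → tip=(-0.1530,0.0413,1.1674)
cmd 2: set κ=1.7489 → (κ,φ,ℓ)=(1.7489,164.90°,1.1817) → tip=(-0.8147,0.2198,0.5029)

-0.815 0.220 0.503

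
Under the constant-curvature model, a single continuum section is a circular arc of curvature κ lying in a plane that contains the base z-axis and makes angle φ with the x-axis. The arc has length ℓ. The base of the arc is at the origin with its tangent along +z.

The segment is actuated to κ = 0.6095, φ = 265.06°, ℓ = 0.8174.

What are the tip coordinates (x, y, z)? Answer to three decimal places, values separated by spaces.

-0.017 -0.199 0.784

θ = κ·ℓ = 0.6095 × 0.8174 = 0.49821 rad
ρ = (1 − cos θ)/κ = (1 − 0.87844)/0.6095 = 0.19944
z = sin θ / κ = 0.47785/0.6095 = 0.78400
x = ρ cos φ = 0.19944 × cos(265.06°) = -0.01717
y = ρ sin φ = 0.19944 × sin(265.06°) = -0.19870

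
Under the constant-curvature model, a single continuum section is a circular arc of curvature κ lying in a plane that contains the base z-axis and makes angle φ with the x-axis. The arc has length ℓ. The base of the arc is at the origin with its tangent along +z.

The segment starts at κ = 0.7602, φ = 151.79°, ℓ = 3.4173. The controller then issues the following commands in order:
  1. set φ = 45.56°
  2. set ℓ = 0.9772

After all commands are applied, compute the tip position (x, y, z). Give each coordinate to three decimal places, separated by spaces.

initial: κ=0.7602, φ=151.79°, ℓ=3.4173
cmd 1: set φ=45.56° → (κ,φ,ℓ)=(0.7602,45.56°,3.4173) → tip=(1.7092,1.7429,0.6806)
cmd 2: set ℓ=0.9772 → (κ,φ,ℓ)=(0.7602,45.56°,0.9772) → tip=(0.2427,0.2475,0.8898)

0.243 0.247 0.890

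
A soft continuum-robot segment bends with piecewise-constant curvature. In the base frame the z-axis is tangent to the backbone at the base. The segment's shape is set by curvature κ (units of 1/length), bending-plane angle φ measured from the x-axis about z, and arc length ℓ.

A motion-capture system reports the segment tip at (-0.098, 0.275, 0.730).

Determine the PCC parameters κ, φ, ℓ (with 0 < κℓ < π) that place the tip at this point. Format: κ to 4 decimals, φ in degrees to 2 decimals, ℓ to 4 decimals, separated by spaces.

ρ = √(x²+y²) = √(-0.098² + 0.275²) = 0.29194
φ = atan2(y, x) mod 360° = atan2(0.275, -0.098) = 109.6142°
|p|² = ρ² + z² = 0.29194² + 0.730² = 0.61813
κ = 2ρ / |p|² = 2×0.29194 / 0.61813 = 0.94459
θ = 2·atan2(ρ, z) = 2·atan2(0.29194, 0.730) = 0.76087 rad
ℓ = θ/κ = 0.76087/0.94459 = 0.80550

0.9446 109.61 0.8055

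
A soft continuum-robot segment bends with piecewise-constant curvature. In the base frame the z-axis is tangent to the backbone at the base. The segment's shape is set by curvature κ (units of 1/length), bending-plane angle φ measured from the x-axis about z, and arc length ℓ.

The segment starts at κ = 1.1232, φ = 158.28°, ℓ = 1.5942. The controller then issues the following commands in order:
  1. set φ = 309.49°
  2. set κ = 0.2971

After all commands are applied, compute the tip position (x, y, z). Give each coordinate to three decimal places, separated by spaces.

0.236 -0.286 1.535

initial: κ=1.1232, φ=158.28°, ℓ=1.5942
cmd 1: set φ=309.49° → (κ,φ,ℓ)=(1.1232,309.49°,1.5942) → tip=(0.6896,-0.8369,0.8689)
cmd 2: set κ=0.2971 → (κ,φ,ℓ)=(0.2971,309.49°,1.5942) → tip=(0.2356,-0.2860,1.5353)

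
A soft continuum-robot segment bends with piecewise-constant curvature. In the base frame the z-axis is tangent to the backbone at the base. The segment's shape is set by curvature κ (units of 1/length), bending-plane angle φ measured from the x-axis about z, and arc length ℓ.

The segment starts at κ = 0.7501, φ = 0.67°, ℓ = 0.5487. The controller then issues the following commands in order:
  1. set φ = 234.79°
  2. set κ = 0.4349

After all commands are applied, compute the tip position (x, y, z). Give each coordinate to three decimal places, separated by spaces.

-0.038 -0.053 0.544

initial: κ=0.7501, φ=0.67°, ℓ=0.5487
cmd 1: set φ=234.79° → (κ,φ,ℓ)=(0.7501,234.79°,0.5487) → tip=(-0.0642,-0.0910,0.5333)
cmd 2: set κ=0.4349 → (κ,φ,ℓ)=(0.4349,234.79°,0.5487) → tip=(-0.0376,-0.0532,0.5435)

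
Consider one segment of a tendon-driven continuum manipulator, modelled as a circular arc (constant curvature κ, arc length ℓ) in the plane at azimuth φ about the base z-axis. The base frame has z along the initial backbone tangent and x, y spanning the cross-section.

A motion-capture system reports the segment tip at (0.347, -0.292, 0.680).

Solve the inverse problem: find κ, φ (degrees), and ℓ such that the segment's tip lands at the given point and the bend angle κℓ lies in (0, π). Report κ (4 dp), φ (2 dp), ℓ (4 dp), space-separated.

1.3577 319.92 0.8665

ρ = √(x²+y²) = √(0.347² + -0.292²) = 0.45351
φ = atan2(y, x) mod 360° = atan2(-0.292, 0.347) = 319.9194°
|p|² = ρ² + z² = 0.45351² + 0.680² = 0.66807
κ = 2ρ / |p|² = 2×0.45351 / 0.66807 = 1.35767
θ = 2·atan2(ρ, z) = 2·atan2(0.45351, 0.680) = 1.17637 rad
ℓ = θ/κ = 1.17637/1.35767 = 0.86646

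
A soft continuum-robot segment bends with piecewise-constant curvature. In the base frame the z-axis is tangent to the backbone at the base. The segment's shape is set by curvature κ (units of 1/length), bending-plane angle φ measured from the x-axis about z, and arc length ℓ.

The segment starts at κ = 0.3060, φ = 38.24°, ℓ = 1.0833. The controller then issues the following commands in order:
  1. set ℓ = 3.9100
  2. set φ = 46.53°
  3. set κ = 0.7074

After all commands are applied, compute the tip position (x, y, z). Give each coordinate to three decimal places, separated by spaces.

1.877 1.980 0.519

initial: κ=0.3060, φ=38.24°, ℓ=1.0833
cmd 1: set ℓ=3.9100 → (κ,φ,ℓ)=(0.3060,38.24°,3.9100) → tip=(1.6282,1.2831,3.0417)
cmd 2: set φ=46.53° → (κ,φ,ℓ)=(0.3060,46.53°,3.9100) → tip=(1.4262,1.5045,3.0417)
cmd 3: set κ=0.7074 → (κ,φ,ℓ)=(0.7074,46.53°,3.9100) → tip=(1.8773,1.9803,0.5186)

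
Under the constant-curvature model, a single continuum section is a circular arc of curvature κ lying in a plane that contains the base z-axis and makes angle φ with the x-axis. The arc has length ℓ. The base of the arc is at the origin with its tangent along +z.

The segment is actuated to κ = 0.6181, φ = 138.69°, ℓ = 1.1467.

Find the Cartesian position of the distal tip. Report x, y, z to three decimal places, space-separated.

θ = κ·ℓ = 0.6181 × 1.1467 = 0.70878 rad
ρ = (1 − cos θ)/κ = (1 − 0.75916)/0.6181 = 0.38965
z = sin θ / κ = 0.65090/0.6181 = 1.05307
x = ρ cos φ = 0.38965 × cos(138.69°) = -0.29268
y = ρ sin φ = 0.38965 × sin(138.69°) = 0.25722

-0.293 0.257 1.053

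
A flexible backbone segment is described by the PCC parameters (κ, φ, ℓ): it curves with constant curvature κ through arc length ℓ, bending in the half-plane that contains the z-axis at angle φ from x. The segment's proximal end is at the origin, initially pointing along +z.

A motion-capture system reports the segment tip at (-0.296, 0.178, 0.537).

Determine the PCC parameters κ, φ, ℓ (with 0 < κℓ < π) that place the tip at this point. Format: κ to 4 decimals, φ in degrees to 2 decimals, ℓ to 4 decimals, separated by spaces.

1.6945 148.98 0.6746

ρ = √(x²+y²) = √(-0.296² + 0.178²) = 0.34540
φ = atan2(y, x) mod 360° = atan2(0.178, -0.296) = 148.9793°
|p|² = ρ² + z² = 0.34540² + 0.537² = 0.40767
κ = 2ρ / |p|² = 2×0.34540 / 0.40767 = 1.69450
θ = 2·atan2(ρ, z) = 2·atan2(0.34540, 0.537) = 1.14316 rad
ℓ = θ/κ = 1.14316/1.69450 = 0.67463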